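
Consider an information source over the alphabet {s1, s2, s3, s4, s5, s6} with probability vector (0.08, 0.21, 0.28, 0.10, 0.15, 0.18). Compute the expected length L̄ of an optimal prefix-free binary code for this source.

2.51 bits/symbol

Repeatedly combine the two least-probable nodes; the expected code length is the sum of the merged weights.
merge 2/25 + 1/10 → 9/50
merge 3/20 + 9/50 → 33/100
merge 9/50 + 21/100 → 39/100
merge 7/25 + 33/100 → 61/100
merge 39/100 + 61/100 → 1
L = 9/50 + 33/100 + 39/100 + 61/100 + 1 = 251/100 = 2.51 bits/symbol.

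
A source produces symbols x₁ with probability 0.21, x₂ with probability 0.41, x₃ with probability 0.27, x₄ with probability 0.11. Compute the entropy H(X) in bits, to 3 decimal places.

1.861 bits

H = −Σ pᵢ log₂ pᵢ.
−0.21·log₂(0.21) = 0.4728
−0.41·log₂(0.41) = 0.5274
−0.27·log₂(0.27) = 0.5100
−0.11·log₂(0.11) = 0.3503
Sum ≈ 1.8605 → 1.861 bits.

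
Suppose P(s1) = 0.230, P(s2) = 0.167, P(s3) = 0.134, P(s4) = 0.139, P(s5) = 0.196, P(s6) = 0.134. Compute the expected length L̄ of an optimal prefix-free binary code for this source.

2.574 bits/symbol

Repeatedly combine the two least-probable nodes; the expected code length is the sum of the merged weights.
merge 67/500 + 67/500 → 67/250
merge 139/1000 + 167/1000 → 153/500
merge 49/250 + 23/100 → 213/500
merge 67/250 + 153/500 → 287/500
merge 213/500 + 287/500 → 1
L = 67/250 + 153/500 + 213/500 + 287/500 + 1 = 1287/500 = 2.574 bits/symbol.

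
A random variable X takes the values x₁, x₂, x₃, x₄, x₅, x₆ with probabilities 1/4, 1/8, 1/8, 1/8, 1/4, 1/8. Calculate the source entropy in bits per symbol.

Each probability is a power of 1/2, so log₂(1/p) is an integer.
H = Σ p·log₂(1/p) = 1/4·2 + 1/8·3 + 1/8·3 + 1/8·3 + 1/4·2 + 1/8·3 = 2.5 bits.

2.5 bits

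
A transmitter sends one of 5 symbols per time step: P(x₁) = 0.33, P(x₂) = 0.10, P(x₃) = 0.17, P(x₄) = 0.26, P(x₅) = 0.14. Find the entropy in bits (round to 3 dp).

H = −Σ pᵢ log₂ pᵢ.
−0.33·log₂(0.33) = 0.5278
−0.10·log₂(0.10) = 0.3322
−0.17·log₂(0.17) = 0.4346
−0.26·log₂(0.26) = 0.5053
−0.14·log₂(0.14) = 0.3971
Sum ≈ 2.1970 → 2.197 bits.

2.197 bits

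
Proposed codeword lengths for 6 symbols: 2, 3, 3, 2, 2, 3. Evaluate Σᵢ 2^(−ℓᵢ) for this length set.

1.125

With common denominator 2^3 = 8: Σ 2^(−ℓᵢ) = 2/8 + 1/8 + 1/8 + 2/8 + 2/8 + 1/8 = 9/8 = 1.125.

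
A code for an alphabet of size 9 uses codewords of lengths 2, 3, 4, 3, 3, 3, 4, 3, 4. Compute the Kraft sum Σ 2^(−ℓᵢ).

With common denominator 2^4 = 16: Σ 2^(−ℓᵢ) = 4/16 + 2/16 + 1/16 + 2/16 + 2/16 + 2/16 + 1/16 + 2/16 + 1/16 = 17/16 = 1.0625.

1.0625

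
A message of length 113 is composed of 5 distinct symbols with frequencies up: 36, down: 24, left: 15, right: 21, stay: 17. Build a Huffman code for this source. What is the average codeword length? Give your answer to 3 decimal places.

Probabilities are the counts divided by 113.
Repeatedly combine the two least-probable nodes; the expected code length is the sum of the merged weights.
merge 15/113 + 17/113 → 32/113
merge 21/113 + 24/113 → 45/113
merge 32/113 + 36/113 → 68/113
merge 45/113 + 68/113 → 1
L = 32/113 + 45/113 + 68/113 + 1 = 258/113 ≈ 2.283 bits/symbol.

2.283 bits/symbol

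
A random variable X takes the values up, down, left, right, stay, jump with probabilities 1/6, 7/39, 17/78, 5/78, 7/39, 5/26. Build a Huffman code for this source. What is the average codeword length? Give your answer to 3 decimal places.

2.590 bits/symbol

Repeatedly combine the two least-probable nodes; the expected code length is the sum of the merged weights.
merge 5/78 + 1/6 → 3/13
merge 7/39 + 7/39 → 14/39
merge 5/26 + 17/78 → 16/39
merge 3/13 + 14/39 → 23/39
merge 16/39 + 23/39 → 1
L = 3/13 + 14/39 + 16/39 + 23/39 + 1 = 101/39 ≈ 2.590 bits/symbol.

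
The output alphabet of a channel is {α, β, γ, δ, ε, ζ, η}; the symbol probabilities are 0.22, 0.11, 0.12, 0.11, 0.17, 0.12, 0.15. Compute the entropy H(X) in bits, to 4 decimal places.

2.7604 bits

H = −Σ pᵢ log₂ pᵢ.
−0.22·log₂(0.22) = 0.4806
−0.11·log₂(0.11) = 0.3503
−0.12·log₂(0.12) = 0.3671
−0.11·log₂(0.11) = 0.3503
−0.17·log₂(0.17) = 0.4346
−0.12·log₂(0.12) = 0.3671
−0.15·log₂(0.15) = 0.4105
Sum ≈ 2.7604 → 2.7604 bits.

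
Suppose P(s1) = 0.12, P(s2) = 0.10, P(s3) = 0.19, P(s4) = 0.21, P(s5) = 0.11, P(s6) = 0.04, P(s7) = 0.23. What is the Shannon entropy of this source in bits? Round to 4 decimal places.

2.6510 bits

H = −Σ pᵢ log₂ pᵢ.
−0.12·log₂(0.12) = 0.3671
−0.10·log₂(0.10) = 0.3322
−0.19·log₂(0.19) = 0.4552
−0.21·log₂(0.21) = 0.4728
−0.11·log₂(0.11) = 0.3503
−0.04·log₂(0.04) = 0.1858
−0.23·log₂(0.23) = 0.4877
Sum ≈ 2.6510 → 2.6510 bits.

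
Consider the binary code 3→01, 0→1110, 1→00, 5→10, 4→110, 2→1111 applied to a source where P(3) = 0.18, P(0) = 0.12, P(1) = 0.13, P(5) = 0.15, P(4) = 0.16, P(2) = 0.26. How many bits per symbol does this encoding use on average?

2.92 bits/symbol

L̄ = Σ pᵢ·ℓᵢ = 0.18·2 + 0.12·4 + 0.13·2 + 0.15·2 + 0.16·3 + 0.26·4 = 2.92 bits/symbol.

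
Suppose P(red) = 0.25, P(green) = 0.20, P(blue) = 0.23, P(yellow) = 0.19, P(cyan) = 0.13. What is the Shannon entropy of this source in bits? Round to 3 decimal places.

2.290 bits

H = −Σ pᵢ log₂ pᵢ.
−0.25·log₂(0.25) = 0.5000
−0.20·log₂(0.20) = 0.4644
−0.23·log₂(0.23) = 0.4877
−0.19·log₂(0.19) = 0.4552
−0.13·log₂(0.13) = 0.3826
Sum ≈ 2.2899 → 2.290 bits.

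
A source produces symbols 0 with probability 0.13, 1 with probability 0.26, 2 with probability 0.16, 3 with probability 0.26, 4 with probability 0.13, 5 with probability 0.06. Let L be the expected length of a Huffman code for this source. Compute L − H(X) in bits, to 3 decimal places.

0.038 bits

Entropy H = −Σ p log₂ p ≈ 2.4424 bits.
Huffman merges: 3/50+13/100→19/100; 13/100+4/25→29/100; 19/100+13/50→9/20; 13/50+29/100→11/20; 9/20+11/20→1. L = 62/25 ≈ 2.4800.
L − H = 2.4800 − 2.4424 = 0.038 bits.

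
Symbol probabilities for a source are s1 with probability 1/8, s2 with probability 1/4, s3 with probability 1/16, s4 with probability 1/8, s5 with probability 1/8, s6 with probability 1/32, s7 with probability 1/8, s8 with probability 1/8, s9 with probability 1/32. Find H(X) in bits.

2.9375 bits

Each probability is a power of 1/2, so log₂(1/p) is an integer.
H = Σ p·log₂(1/p) = 1/8·3 + 1/4·2 + 1/16·4 + 1/8·3 + 1/8·3 + 1/32·5 + 1/8·3 + 1/8·3 + 1/32·5 = 2.9375 bits.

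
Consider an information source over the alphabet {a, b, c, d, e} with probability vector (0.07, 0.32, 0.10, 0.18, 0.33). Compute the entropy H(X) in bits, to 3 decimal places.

2.100 bits

H = −Σ pᵢ log₂ pᵢ.
−0.07·log₂(0.07) = 0.2686
−0.32·log₂(0.32) = 0.5260
−0.10·log₂(0.10) = 0.3322
−0.18·log₂(0.18) = 0.4453
−0.33·log₂(0.33) = 0.5278
Sum ≈ 2.0999 → 2.100 bits.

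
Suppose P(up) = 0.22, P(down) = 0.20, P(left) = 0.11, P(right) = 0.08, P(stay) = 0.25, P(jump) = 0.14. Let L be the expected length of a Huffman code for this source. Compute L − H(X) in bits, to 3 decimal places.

Entropy H = −Σ p log₂ p ≈ 2.4839 bits.
Huffman merges: 2/25+11/100→19/100; 7/50+19/100→33/100; 1/5+11/50→21/50; 1/4+33/100→29/50; 21/50+29/50→1. L = 63/25 ≈ 2.5200.
L − H = 2.5200 − 2.4839 = 0.036 bits.

0.036 bits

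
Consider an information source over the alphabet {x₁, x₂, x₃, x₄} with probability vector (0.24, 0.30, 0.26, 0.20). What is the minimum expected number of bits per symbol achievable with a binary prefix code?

2 bits/symbol

Repeatedly combine the two least-probable nodes; the expected code length is the sum of the merged weights.
merge 1/5 + 6/25 → 11/25
merge 13/50 + 3/10 → 14/25
merge 11/25 + 14/25 → 1
L = 11/25 + 14/25 + 1 = 2 bits/symbol.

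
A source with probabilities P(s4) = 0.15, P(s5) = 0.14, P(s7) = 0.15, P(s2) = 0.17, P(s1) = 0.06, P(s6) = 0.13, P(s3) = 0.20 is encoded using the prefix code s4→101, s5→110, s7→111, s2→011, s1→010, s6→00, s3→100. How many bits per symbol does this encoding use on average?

2.87 bits/symbol

L̄ = Σ pᵢ·ℓᵢ = 0.15·3 + 0.14·3 + 0.15·3 + 0.17·3 + 0.06·3 + 0.13·2 + 0.20·3 = 2.87 bits/symbol.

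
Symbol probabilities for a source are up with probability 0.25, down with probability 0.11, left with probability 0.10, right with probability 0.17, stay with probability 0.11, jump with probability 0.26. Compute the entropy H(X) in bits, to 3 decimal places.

H = −Σ pᵢ log₂ pᵢ.
−0.25·log₂(0.25) = 0.5000
−0.11·log₂(0.11) = 0.3503
−0.10·log₂(0.10) = 0.3322
−0.17·log₂(0.17) = 0.4346
−0.11·log₂(0.11) = 0.3503
−0.26·log₂(0.26) = 0.5053
Sum ≈ 2.4726 → 2.473 bits.

2.473 bits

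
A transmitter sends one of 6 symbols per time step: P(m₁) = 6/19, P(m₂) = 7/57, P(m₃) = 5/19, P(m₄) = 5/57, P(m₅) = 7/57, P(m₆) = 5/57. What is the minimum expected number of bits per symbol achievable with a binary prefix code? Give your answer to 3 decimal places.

2.421 bits/symbol

Repeatedly combine the two least-probable nodes; the expected code length is the sum of the merged weights.
merge 5/57 + 5/57 → 10/57
merge 7/57 + 7/57 → 14/57
merge 10/57 + 14/57 → 8/19
merge 5/19 + 6/19 → 11/19
merge 8/19 + 11/19 → 1
L = 10/57 + 14/57 + 8/19 + 11/19 + 1 = 46/19 ≈ 2.421 bits/symbol.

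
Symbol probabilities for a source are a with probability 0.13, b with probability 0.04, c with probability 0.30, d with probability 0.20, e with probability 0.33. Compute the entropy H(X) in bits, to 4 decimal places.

2.0817 bits

H = −Σ pᵢ log₂ pᵢ.
−0.13·log₂(0.13) = 0.3826
−0.04·log₂(0.04) = 0.1858
−0.30·log₂(0.30) = 0.5211
−0.20·log₂(0.20) = 0.4644
−0.33·log₂(0.33) = 0.5278
Sum ≈ 2.0817 → 2.0817 bits.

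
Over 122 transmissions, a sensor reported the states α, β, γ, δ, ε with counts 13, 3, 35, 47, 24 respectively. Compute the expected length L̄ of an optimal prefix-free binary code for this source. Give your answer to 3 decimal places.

2.074 bits/symbol

Probabilities are the counts divided by 122.
Repeatedly combine the two least-probable nodes; the expected code length is the sum of the merged weights.
merge 3/122 + 13/122 → 8/61
merge 8/61 + 12/61 → 20/61
merge 35/122 + 20/61 → 75/122
merge 47/122 + 75/122 → 1
L = 8/61 + 20/61 + 75/122 + 1 = 253/122 ≈ 2.074 bits/symbol.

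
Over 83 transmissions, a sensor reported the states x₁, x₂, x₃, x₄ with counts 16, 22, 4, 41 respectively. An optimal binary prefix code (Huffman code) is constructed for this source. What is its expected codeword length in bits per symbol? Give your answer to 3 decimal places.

Probabilities are the counts divided by 83.
Repeatedly combine the two least-probable nodes; the expected code length is the sum of the merged weights.
merge 4/83 + 16/83 → 20/83
merge 20/83 + 22/83 → 42/83
merge 41/83 + 42/83 → 1
L = 20/83 + 42/83 + 1 = 145/83 ≈ 1.747 bits/symbol.

1.747 bits/symbol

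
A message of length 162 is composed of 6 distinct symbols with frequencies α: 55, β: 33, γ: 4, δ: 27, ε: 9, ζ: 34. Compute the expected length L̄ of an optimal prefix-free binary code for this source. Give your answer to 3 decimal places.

Probabilities are the counts divided by 162.
Repeatedly combine the two least-probable nodes; the expected code length is the sum of the merged weights.
merge 2/81 + 1/18 → 13/162
merge 13/162 + 1/6 → 20/81
merge 11/54 + 17/81 → 67/162
merge 20/81 + 55/162 → 95/162
merge 67/162 + 95/162 → 1
L = 13/162 + 20/81 + 67/162 + 95/162 + 1 = 377/162 ≈ 2.327 bits/symbol.

2.327 bits/symbol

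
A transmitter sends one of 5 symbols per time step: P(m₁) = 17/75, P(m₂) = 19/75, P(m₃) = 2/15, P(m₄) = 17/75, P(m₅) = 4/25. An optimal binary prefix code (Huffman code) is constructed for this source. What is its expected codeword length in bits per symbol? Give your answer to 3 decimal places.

Repeatedly combine the two least-probable nodes; the expected code length is the sum of the merged weights.
merge 2/15 + 4/25 → 22/75
merge 17/75 + 17/75 → 34/75
merge 19/75 + 22/75 → 41/75
merge 34/75 + 41/75 → 1
L = 22/75 + 34/75 + 41/75 + 1 = 172/75 ≈ 2.293 bits/symbol.

2.293 bits/symbol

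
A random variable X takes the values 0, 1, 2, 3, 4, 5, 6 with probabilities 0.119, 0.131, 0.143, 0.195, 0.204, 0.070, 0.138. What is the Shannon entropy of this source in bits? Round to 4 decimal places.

2.7414 bits

H = −Σ pᵢ log₂ pᵢ.
−0.119·log₂(0.119) = 0.3654
−0.131·log₂(0.131) = 0.3841
−0.143·log₂(0.143) = 0.4012
−0.195·log₂(0.195) = 0.4599
−0.204·log₂(0.204) = 0.4678
−0.070·log₂(0.070) = 0.2686
−0.138·log₂(0.138) = 0.3943
Sum ≈ 2.7414 → 2.7414 bits.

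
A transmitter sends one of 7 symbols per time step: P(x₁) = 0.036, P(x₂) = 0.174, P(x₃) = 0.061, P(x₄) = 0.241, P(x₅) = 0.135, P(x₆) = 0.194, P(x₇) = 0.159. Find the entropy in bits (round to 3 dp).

2.623 bits

H = −Σ pᵢ log₂ pᵢ.
−0.036·log₂(0.036) = 0.1727
−0.174·log₂(0.174) = 0.4390
−0.061·log₂(0.061) = 0.2461
−0.241·log₂(0.241) = 0.4947
−0.135·log₂(0.135) = 0.3900
−0.194·log₂(0.194) = 0.4590
−0.159·log₂(0.159) = 0.4218
Sum ≈ 2.6233 → 2.623 bits.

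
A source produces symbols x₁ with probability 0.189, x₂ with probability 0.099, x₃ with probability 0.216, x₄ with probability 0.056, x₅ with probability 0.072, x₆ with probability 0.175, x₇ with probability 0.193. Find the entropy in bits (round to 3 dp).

H = −Σ pᵢ log₂ pᵢ.
−0.189·log₂(0.189) = 0.4543
−0.099·log₂(0.099) = 0.3303
−0.216·log₂(0.216) = 0.4776
−0.056·log₂(0.056) = 0.2329
−0.072·log₂(0.072) = 0.2733
−0.175·log₂(0.175) = 0.4401
−0.193·log₂(0.193) = 0.4581
Sum ≈ 2.6664 → 2.666 bits.

2.666 bits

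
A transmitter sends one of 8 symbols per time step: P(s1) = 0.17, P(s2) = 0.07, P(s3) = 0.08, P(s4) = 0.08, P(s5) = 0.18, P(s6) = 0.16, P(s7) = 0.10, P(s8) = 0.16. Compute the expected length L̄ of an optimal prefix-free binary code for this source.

Repeatedly combine the two least-probable nodes; the expected code length is the sum of the merged weights.
merge 7/100 + 2/25 → 3/20
merge 2/25 + 1/10 → 9/50
merge 3/20 + 4/25 → 31/100
merge 4/25 + 17/100 → 33/100
merge 9/50 + 9/50 → 9/25
merge 31/100 + 33/100 → 16/25
merge 9/25 + 16/25 → 1
L = 3/20 + 9/50 + 31/100 + 33/100 + 9/25 + 16/25 + 1 = 297/100 = 2.97 bits/symbol.

2.97 bits/symbol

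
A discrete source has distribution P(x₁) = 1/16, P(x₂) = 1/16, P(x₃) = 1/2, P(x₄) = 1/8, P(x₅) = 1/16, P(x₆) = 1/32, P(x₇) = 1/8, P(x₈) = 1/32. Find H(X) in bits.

Each probability is a power of 1/2, so log₂(1/p) is an integer.
H = Σ p·log₂(1/p) = 1/16·4 + 1/16·4 + 1/2·1 + 1/8·3 + 1/16·4 + 1/32·5 + 1/8·3 + 1/32·5 = 2.3125 bits.

2.3125 bits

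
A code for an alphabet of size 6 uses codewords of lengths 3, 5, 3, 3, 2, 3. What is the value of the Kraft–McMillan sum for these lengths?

0.78125

With common denominator 2^5 = 32: Σ 2^(−ℓᵢ) = 4/32 + 1/32 + 4/32 + 4/32 + 8/32 + 4/32 = 25/32 = 0.78125.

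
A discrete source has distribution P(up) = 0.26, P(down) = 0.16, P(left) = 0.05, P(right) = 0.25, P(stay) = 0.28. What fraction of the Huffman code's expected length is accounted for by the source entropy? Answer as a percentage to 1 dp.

Entropy H = −Σ p log₂ p ≈ 2.1586 bits.
Huffman merges: 1/20+4/25→21/100; 21/100+1/4→23/50; 13/50+7/25→27/50; 23/50+27/50→1. L = 221/100 ≈ 2.2100.
Efficiency = H/L = 2.1586/2.2100 = 97.7%.

97.7%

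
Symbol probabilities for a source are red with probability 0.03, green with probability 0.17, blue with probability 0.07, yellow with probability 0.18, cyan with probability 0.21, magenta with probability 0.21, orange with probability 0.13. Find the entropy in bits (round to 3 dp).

2.629 bits

H = −Σ pᵢ log₂ pᵢ.
−0.03·log₂(0.03) = 0.1518
−0.17·log₂(0.17) = 0.4346
−0.07·log₂(0.07) = 0.2686
−0.18·log₂(0.18) = 0.4453
−0.21·log₂(0.21) = 0.4728
−0.21·log₂(0.21) = 0.4728
−0.13·log₂(0.13) = 0.3826
Sum ≈ 2.6285 → 2.629 bits.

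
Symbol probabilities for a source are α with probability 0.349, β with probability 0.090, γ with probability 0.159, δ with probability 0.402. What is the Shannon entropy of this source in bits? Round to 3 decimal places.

H = −Σ pᵢ log₂ pᵢ.
−0.349·log₂(0.349) = 0.5300
−0.090·log₂(0.090) = 0.3127
−0.159·log₂(0.159) = 0.4218
−0.402·log₂(0.402) = 0.5285
Sum ≈ 1.7930 → 1.793 bits.

1.793 bits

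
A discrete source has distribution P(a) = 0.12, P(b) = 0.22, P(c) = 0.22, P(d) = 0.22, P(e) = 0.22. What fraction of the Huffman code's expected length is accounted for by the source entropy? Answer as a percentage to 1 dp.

97.8%

Entropy H = −Σ p log₂ p ≈ 2.2894 bits.
Huffman merges: 3/25+11/50→17/50; 11/50+11/50→11/25; 11/50+17/50→14/25; 11/25+14/25→1. L = 117/50 ≈ 2.3400.
Efficiency = H/L = 2.2894/2.3400 = 97.8%.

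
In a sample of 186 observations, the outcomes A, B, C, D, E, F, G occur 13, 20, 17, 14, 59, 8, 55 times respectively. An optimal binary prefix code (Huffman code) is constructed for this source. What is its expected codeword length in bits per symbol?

Probabilities are the counts divided by 186.
Repeatedly combine the two least-probable nodes; the expected code length is the sum of the merged weights.
merge 4/93 + 13/186 → 7/62
merge 7/93 + 17/186 → 1/6
merge 10/93 + 7/62 → 41/186
merge 1/6 + 41/186 → 12/31
merge 55/186 + 59/186 → 19/31
merge 12/31 + 19/31 → 1
L = 7/62 + 1/6 + 41/186 + 12/31 + 19/31 + 1 = 5/2 = 2.5 bits/symbol.

2.5 bits/symbol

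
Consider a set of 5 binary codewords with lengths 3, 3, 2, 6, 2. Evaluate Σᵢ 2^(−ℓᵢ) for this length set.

With common denominator 2^6 = 64: Σ 2^(−ℓᵢ) = 8/64 + 8/64 + 16/64 + 1/64 + 16/64 = 49/64 = 0.765625.

0.765625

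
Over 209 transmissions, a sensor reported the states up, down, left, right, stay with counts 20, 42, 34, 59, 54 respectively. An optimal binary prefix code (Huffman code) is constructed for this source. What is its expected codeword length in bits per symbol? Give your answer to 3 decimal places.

2.258 bits/symbol

Probabilities are the counts divided by 209.
Repeatedly combine the two least-probable nodes; the expected code length is the sum of the merged weights.
merge 20/209 + 34/209 → 54/209
merge 42/209 + 54/209 → 96/209
merge 54/209 + 59/209 → 113/209
merge 96/209 + 113/209 → 1
L = 54/209 + 96/209 + 113/209 + 1 = 472/209 ≈ 2.258 bits/symbol.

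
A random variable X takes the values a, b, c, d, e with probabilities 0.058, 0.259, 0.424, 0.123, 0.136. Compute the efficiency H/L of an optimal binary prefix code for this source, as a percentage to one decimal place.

97.9%

Entropy H = −Σ p log₂ p ≈ 2.0312 bits.
Huffman merges: 29/500+123/1000→181/1000; 17/125+181/1000→317/1000; 259/1000+317/1000→72/125; 53/125+72/125→1. L = 1037/500 ≈ 2.0740.
Efficiency = H/L = 2.0312/2.0740 = 97.9%.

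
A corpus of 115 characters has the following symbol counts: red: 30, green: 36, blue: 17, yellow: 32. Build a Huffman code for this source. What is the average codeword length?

2 bits/symbol

Probabilities are the counts divided by 115.
Repeatedly combine the two least-probable nodes; the expected code length is the sum of the merged weights.
merge 17/115 + 6/23 → 47/115
merge 32/115 + 36/115 → 68/115
merge 47/115 + 68/115 → 1
L = 47/115 + 68/115 + 1 = 2 bits/symbol.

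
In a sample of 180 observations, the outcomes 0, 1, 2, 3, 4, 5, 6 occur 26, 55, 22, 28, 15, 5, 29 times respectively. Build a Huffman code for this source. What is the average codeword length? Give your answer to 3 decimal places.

Probabilities are the counts divided by 180.
Repeatedly combine the two least-probable nodes; the expected code length is the sum of the merged weights.
merge 1/36 + 1/12 → 1/9
merge 1/9 + 11/90 → 7/30
merge 13/90 + 7/45 → 3/10
merge 29/180 + 7/30 → 71/180
merge 3/10 + 11/36 → 109/180
merge 71/180 + 109/180 → 1
L = 1/9 + 7/30 + 3/10 + 71/180 + 109/180 + 1 = 119/45 ≈ 2.644 bits/symbol.

2.644 bits/symbol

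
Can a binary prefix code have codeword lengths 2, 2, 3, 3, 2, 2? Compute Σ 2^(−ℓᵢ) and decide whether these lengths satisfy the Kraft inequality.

1.25; no

With common denominator 2^3 = 8: Σ 2^(−ℓᵢ) = 2/8 + 2/8 + 1/8 + 1/8 + 2/8 + 2/8 = 10/8 = 1.25.
Kraft's inequality requires Σ ≤ 1; here Σ = 1.25 > 1, so no such prefix code exists.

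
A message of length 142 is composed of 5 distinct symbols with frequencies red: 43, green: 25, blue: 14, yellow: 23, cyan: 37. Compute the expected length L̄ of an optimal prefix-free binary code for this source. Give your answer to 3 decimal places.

Probabilities are the counts divided by 142.
Repeatedly combine the two least-probable nodes; the expected code length is the sum of the merged weights.
merge 7/71 + 23/142 → 37/142
merge 25/142 + 37/142 → 31/71
merge 37/142 + 43/142 → 40/71
merge 31/71 + 40/71 → 1
L = 37/142 + 31/71 + 40/71 + 1 = 321/142 ≈ 2.261 bits/symbol.

2.261 bits/symbol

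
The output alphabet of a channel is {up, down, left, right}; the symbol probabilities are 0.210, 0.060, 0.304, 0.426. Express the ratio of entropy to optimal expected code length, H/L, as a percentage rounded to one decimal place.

Entropy H = −Σ p log₂ p ≈ 1.7630 bits.
Huffman merges: 3/50+21/100→27/100; 27/100+38/125→287/500; 213/500+287/500→1. L = 461/250 ≈ 1.8440.
Efficiency = H/L = 1.7630/1.8440 = 95.6%.

95.6%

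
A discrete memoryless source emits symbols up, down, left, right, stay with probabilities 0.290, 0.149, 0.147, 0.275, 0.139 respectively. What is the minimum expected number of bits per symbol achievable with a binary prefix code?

2.286 bits/symbol

Repeatedly combine the two least-probable nodes; the expected code length is the sum of the merged weights.
merge 139/1000 + 147/1000 → 143/500
merge 149/1000 + 11/40 → 53/125
merge 143/500 + 29/100 → 72/125
merge 53/125 + 72/125 → 1
L = 143/500 + 53/125 + 72/125 + 1 = 1143/500 = 2.286 bits/symbol.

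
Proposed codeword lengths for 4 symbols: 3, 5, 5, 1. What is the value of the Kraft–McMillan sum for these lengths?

With common denominator 2^5 = 32: Σ 2^(−ℓᵢ) = 4/32 + 1/32 + 1/32 + 16/32 = 22/32 = 0.6875.

0.6875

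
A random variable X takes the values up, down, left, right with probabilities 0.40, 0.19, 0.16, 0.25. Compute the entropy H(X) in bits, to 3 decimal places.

1.907 bits

H = −Σ pᵢ log₂ pᵢ.
−0.40·log₂(0.40) = 0.5288
−0.19·log₂(0.19) = 0.4552
−0.16·log₂(0.16) = 0.4230
−0.25·log₂(0.25) = 0.5000
Sum ≈ 1.9070 → 1.907 bits.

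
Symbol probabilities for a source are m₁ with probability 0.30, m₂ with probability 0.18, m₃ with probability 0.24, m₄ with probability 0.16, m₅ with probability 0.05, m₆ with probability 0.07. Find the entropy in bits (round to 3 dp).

2.368 bits

H = −Σ pᵢ log₂ pᵢ.
−0.30·log₂(0.30) = 0.5211
−0.18·log₂(0.18) = 0.4453
−0.24·log₂(0.24) = 0.4941
−0.16·log₂(0.16) = 0.4230
−0.05·log₂(0.05) = 0.2161
−0.07·log₂(0.07) = 0.2686
Sum ≈ 2.3682 → 2.368 bits.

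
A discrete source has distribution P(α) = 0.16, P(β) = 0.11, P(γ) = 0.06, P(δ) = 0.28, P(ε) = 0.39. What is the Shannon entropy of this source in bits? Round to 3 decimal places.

2.061 bits

H = −Σ pᵢ log₂ pᵢ.
−0.16·log₂(0.16) = 0.4230
−0.11·log₂(0.11) = 0.3503
−0.06·log₂(0.06) = 0.2435
−0.28·log₂(0.28) = 0.5142
−0.39·log₂(0.39) = 0.5298
Sum ≈ 2.0609 → 2.061 bits.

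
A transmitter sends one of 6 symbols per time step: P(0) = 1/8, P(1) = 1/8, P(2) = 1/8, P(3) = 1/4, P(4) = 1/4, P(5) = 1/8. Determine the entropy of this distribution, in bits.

2.5 bits

Each probability is a power of 1/2, so log₂(1/p) is an integer.
H = Σ p·log₂(1/p) = 1/8·3 + 1/8·3 + 1/8·3 + 1/4·2 + 1/4·2 + 1/8·3 = 2.5 bits.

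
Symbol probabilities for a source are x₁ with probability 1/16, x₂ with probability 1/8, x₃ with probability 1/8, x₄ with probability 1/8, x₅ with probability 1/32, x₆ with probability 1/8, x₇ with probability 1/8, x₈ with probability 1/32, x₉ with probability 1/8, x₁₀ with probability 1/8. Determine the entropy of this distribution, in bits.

3.1875 bits

Each probability is a power of 1/2, so log₂(1/p) is an integer.
H = Σ p·log₂(1/p) = 1/16·4 + 1/8·3 + 1/8·3 + 1/8·3 + 1/32·5 + 1/8·3 + 1/8·3 + 1/32·5 + 1/8·3 + 1/8·3 = 3.1875 bits.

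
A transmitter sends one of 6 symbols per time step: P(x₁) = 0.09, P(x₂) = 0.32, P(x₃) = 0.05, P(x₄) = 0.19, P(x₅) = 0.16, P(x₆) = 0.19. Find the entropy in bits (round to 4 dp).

2.3883 bits

H = −Σ pᵢ log₂ pᵢ.
−0.09·log₂(0.09) = 0.3127
−0.32·log₂(0.32) = 0.5260
−0.05·log₂(0.05) = 0.2161
−0.19·log₂(0.19) = 0.4552
−0.16·log₂(0.16) = 0.4230
−0.19·log₂(0.19) = 0.4552
Sum ≈ 2.3883 → 2.3883 bits.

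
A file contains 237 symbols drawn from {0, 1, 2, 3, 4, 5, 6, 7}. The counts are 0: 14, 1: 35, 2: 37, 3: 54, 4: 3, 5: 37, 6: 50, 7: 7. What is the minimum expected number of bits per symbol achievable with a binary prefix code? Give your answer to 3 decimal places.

2.705 bits/symbol

Probabilities are the counts divided by 237.
Repeatedly combine the two least-probable nodes; the expected code length is the sum of the merged weights.
merge 1/79 + 7/237 → 10/237
merge 10/237 + 14/237 → 8/79
merge 8/79 + 35/237 → 59/237
merge 37/237 + 37/237 → 74/237
merge 50/237 + 18/79 → 104/237
merge 59/237 + 74/237 → 133/237
merge 104/237 + 133/237 → 1
L = 10/237 + 8/79 + 59/237 + 74/237 + 104/237 + 133/237 + 1 = 641/237 ≈ 2.705 bits/symbol.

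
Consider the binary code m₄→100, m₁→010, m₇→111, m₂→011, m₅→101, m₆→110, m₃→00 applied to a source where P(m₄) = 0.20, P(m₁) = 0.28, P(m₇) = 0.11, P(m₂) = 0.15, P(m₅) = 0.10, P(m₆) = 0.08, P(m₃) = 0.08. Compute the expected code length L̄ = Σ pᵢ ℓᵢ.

2.92 bits/symbol

L̄ = Σ pᵢ·ℓᵢ = 0.20·3 + 0.28·3 + 0.11·3 + 0.15·3 + 0.10·3 + 0.08·3 + 0.08·2 = 2.92 bits/symbol.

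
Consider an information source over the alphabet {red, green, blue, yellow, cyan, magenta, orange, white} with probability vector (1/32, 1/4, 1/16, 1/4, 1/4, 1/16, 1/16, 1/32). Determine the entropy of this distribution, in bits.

Each probability is a power of 1/2, so log₂(1/p) is an integer.
H = Σ p·log₂(1/p) = 1/32·5 + 1/4·2 + 1/16·4 + 1/4·2 + 1/4·2 + 1/16·4 + 1/16·4 + 1/32·5 = 2.5625 bits.

2.5625 bits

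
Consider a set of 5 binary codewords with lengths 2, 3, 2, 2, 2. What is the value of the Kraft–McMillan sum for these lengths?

With common denominator 2^3 = 8: Σ 2^(−ℓᵢ) = 2/8 + 1/8 + 2/8 + 2/8 + 2/8 = 9/8 = 1.125.

1.125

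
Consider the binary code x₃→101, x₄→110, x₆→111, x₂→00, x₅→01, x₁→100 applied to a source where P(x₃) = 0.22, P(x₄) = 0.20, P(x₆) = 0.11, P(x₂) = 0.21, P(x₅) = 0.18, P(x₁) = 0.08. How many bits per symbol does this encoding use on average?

L̄ = Σ pᵢ·ℓᵢ = 0.22·3 + 0.20·3 + 0.11·3 + 0.21·2 + 0.18·2 + 0.08·3 = 2.61 bits/symbol.

2.61 bits/symbol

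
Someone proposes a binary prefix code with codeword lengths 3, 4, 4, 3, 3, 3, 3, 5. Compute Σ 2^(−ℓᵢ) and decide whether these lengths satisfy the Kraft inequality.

With common denominator 2^5 = 32: Σ 2^(−ℓᵢ) = 4/32 + 2/32 + 2/32 + 4/32 + 4/32 + 4/32 + 4/32 + 1/32 = 25/32 = 0.78125.
Kraft's inequality requires Σ ≤ 1; here Σ = 0.78125 ≤ 1, so such a prefix code exists.

0.78125; yes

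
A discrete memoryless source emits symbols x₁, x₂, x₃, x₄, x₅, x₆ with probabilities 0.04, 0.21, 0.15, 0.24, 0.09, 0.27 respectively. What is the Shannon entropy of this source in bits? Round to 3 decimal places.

2.386 bits

H = −Σ pᵢ log₂ pᵢ.
−0.04·log₂(0.04) = 0.1858
−0.21·log₂(0.21) = 0.4728
−0.15·log₂(0.15) = 0.4105
−0.24·log₂(0.24) = 0.4941
−0.09·log₂(0.09) = 0.3127
−0.27·log₂(0.27) = 0.5100
Sum ≈ 2.3859 → 2.386 bits.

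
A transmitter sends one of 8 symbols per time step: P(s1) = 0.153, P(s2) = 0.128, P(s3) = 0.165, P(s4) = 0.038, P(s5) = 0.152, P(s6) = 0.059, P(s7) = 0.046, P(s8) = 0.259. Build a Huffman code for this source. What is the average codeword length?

2.803 bits/symbol

Repeatedly combine the two least-probable nodes; the expected code length is the sum of the merged weights.
merge 19/500 + 23/500 → 21/250
merge 59/1000 + 21/250 → 143/1000
merge 16/125 + 143/1000 → 271/1000
merge 19/125 + 153/1000 → 61/200
merge 33/200 + 259/1000 → 53/125
merge 271/1000 + 61/200 → 72/125
merge 53/125 + 72/125 → 1
L = 21/250 + 143/1000 + 271/1000 + 61/200 + 53/125 + 72/125 + 1 = 2803/1000 = 2.803 bits/symbol.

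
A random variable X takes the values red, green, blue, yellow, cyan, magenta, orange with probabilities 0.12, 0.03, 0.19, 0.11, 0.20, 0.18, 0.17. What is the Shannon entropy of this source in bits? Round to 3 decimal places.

2.669 bits

H = −Σ pᵢ log₂ pᵢ.
−0.12·log₂(0.12) = 0.3671
−0.03·log₂(0.03) = 0.1518
−0.19·log₂(0.19) = 0.4552
−0.11·log₂(0.11) = 0.3503
−0.20·log₂(0.20) = 0.4644
−0.18·log₂(0.18) = 0.4453
−0.17·log₂(0.17) = 0.4346
Sum ≈ 2.6686 → 2.669 bits.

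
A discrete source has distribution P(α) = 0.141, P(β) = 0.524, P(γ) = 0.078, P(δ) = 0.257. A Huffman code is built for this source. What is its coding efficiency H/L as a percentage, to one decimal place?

Entropy H = −Σ p log₂ p ≈ 1.6779 bits.
Huffman merges: 39/500+141/1000→219/1000; 219/1000+257/1000→119/250; 119/250+131/250→1. L = 339/200 ≈ 1.6950.
Efficiency = H/L = 1.6779/1.6950 = 99.0%.

99.0%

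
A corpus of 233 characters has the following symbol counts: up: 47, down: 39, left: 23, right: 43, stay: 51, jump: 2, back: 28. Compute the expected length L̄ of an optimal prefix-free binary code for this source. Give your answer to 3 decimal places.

2.687 bits/symbol

Probabilities are the counts divided by 233.
Repeatedly combine the two least-probable nodes; the expected code length is the sum of the merged weights.
merge 2/233 + 23/233 → 25/233
merge 25/233 + 28/233 → 53/233
merge 39/233 + 43/233 → 82/233
merge 47/233 + 51/233 → 98/233
merge 53/233 + 82/233 → 135/233
merge 98/233 + 135/233 → 1
L = 25/233 + 53/233 + 82/233 + 98/233 + 135/233 + 1 = 626/233 ≈ 2.687 bits/symbol.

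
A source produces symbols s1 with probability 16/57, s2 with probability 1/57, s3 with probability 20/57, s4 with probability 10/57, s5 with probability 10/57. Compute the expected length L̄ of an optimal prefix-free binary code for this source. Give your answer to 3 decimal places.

2.193 bits/symbol

Repeatedly combine the two least-probable nodes; the expected code length is the sum of the merged weights.
merge 1/57 + 10/57 → 11/57
merge 10/57 + 11/57 → 7/19
merge 16/57 + 20/57 → 12/19
merge 7/19 + 12/19 → 1
L = 11/57 + 7/19 + 12/19 + 1 = 125/57 ≈ 2.193 bits/symbol.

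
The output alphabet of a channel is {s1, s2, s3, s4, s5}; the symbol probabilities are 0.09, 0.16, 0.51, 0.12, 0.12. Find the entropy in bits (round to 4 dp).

1.9652 bits

H = −Σ pᵢ log₂ pᵢ.
−0.09·log₂(0.09) = 0.3127
−0.16·log₂(0.16) = 0.4230
−0.51·log₂(0.51) = 0.4954
−0.12·log₂(0.12) = 0.3671
−0.12·log₂(0.12) = 0.3671
Sum ≈ 1.9652 → 1.9652 bits.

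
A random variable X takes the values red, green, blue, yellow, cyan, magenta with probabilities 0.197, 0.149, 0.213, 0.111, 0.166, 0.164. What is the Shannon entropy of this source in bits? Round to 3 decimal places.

2.556 bits

H = −Σ pᵢ log₂ pᵢ.
−0.197·log₂(0.197) = 0.4617
−0.149·log₂(0.149) = 0.4092
−0.213·log₂(0.213) = 0.4752
−0.111·log₂(0.111) = 0.3520
−0.166·log₂(0.166) = 0.4301
−0.164·log₂(0.164) = 0.4278
Sum ≈ 2.5560 → 2.556 bits.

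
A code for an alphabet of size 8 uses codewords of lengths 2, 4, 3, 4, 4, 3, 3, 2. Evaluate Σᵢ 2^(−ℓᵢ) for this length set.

1.0625

With common denominator 2^4 = 16: Σ 2^(−ℓᵢ) = 4/16 + 1/16 + 2/16 + 1/16 + 1/16 + 2/16 + 2/16 + 4/16 = 17/16 = 1.0625.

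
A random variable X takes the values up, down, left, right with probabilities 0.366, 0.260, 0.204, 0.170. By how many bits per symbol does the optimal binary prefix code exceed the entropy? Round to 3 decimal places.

0.062 bits

Entropy H = −Σ p log₂ p ≈ 1.9385 bits.
Huffman merges: 17/100+51/250→187/500; 13/50+183/500→313/500; 187/500+313/500→1. L = 2 ≈ 2.0000.
L − H = 2.0000 − 1.9385 = 0.062 bits.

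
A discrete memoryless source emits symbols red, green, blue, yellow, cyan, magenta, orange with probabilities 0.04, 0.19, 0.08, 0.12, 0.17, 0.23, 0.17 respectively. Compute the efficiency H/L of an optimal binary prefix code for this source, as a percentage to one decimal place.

98.4%

Entropy H = −Σ p log₂ p ≈ 2.6564 bits.
Huffman merges: 1/25+2/25→3/25; 3/25+3/25→6/25; 17/100+17/100→17/50; 19/100+23/100→21/50; 6/25+17/50→29/50; 21/50+29/50→1. L = 27/10 ≈ 2.7000.
Efficiency = H/L = 2.6564/2.7000 = 98.4%.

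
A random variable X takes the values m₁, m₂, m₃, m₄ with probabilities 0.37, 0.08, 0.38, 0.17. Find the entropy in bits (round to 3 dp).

1.787 bits

H = −Σ pᵢ log₂ pᵢ.
−0.37·log₂(0.37) = 0.5307
−0.08·log₂(0.08) = 0.2915
−0.38·log₂(0.38) = 0.5305
−0.17·log₂(0.17) = 0.4346
Sum ≈ 1.7873 → 1.787 bits.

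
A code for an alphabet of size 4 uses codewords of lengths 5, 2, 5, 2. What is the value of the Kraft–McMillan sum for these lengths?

0.5625

With common denominator 2^5 = 32: Σ 2^(−ℓᵢ) = 1/32 + 8/32 + 1/32 + 8/32 = 18/32 = 0.5625.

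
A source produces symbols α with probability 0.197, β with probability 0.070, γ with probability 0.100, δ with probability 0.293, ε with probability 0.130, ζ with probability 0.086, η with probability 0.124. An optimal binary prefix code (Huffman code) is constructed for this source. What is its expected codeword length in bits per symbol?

2.666 bits/symbol

Repeatedly combine the two least-probable nodes; the expected code length is the sum of the merged weights.
merge 7/100 + 43/500 → 39/250
merge 1/10 + 31/250 → 28/125
merge 13/100 + 39/250 → 143/500
merge 197/1000 + 28/125 → 421/1000
merge 143/500 + 293/1000 → 579/1000
merge 421/1000 + 579/1000 → 1
L = 39/250 + 28/125 + 143/500 + 421/1000 + 579/1000 + 1 = 1333/500 = 2.666 bits/symbol.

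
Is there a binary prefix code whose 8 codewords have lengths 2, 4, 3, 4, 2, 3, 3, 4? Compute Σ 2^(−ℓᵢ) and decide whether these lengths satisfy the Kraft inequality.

1.0625; no

With common denominator 2^4 = 16: Σ 2^(−ℓᵢ) = 4/16 + 1/16 + 2/16 + 1/16 + 4/16 + 2/16 + 2/16 + 1/16 = 17/16 = 1.0625.
Kraft's inequality requires Σ ≤ 1; here Σ = 1.0625 > 1, so no such prefix code exists.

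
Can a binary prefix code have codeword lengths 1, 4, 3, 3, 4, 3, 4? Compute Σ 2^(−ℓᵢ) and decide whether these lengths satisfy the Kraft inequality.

1.0625; no

With common denominator 2^4 = 16: Σ 2^(−ℓᵢ) = 8/16 + 1/16 + 2/16 + 2/16 + 1/16 + 2/16 + 1/16 = 17/16 = 1.0625.
Kraft's inequality requires Σ ≤ 1; here Σ = 1.0625 > 1, so no such prefix code exists.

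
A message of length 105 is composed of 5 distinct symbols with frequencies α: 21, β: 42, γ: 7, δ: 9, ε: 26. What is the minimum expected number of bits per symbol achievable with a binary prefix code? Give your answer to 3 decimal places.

Probabilities are the counts divided by 105.
Repeatedly combine the two least-probable nodes; the expected code length is the sum of the merged weights.
merge 1/15 + 3/35 → 16/105
merge 16/105 + 1/5 → 37/105
merge 26/105 + 37/105 → 3/5
merge 2/5 + 3/5 → 1
L = 16/105 + 37/105 + 3/5 + 1 = 221/105 ≈ 2.105 bits/symbol.

2.105 bits/symbol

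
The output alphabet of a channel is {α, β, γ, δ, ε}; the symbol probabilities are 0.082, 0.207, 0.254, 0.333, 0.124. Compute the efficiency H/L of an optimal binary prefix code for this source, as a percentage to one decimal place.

98.4%

Entropy H = −Σ p log₂ p ≈ 2.1701 bits.
Huffman merges: 41/500+31/250→103/500; 103/500+207/1000→413/1000; 127/500+333/1000→587/1000; 413/1000+587/1000→1. L = 1103/500 ≈ 2.2060.
Efficiency = H/L = 2.1701/2.2060 = 98.4%.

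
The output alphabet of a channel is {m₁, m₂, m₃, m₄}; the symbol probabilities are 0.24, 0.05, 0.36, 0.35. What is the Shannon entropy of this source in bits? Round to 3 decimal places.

H = −Σ pᵢ log₂ pᵢ.
−0.24·log₂(0.24) = 0.4941
−0.05·log₂(0.05) = 0.2161
−0.36·log₂(0.36) = 0.5306
−0.35·log₂(0.35) = 0.5301
Sum ≈ 1.7709 → 1.771 bits.

1.771 bits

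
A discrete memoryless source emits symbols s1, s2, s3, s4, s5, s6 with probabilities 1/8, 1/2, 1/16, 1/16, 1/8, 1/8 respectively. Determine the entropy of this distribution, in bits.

Each probability is a power of 1/2, so log₂(1/p) is an integer.
H = Σ p·log₂(1/p) = 1/8·3 + 1/2·1 + 1/16·4 + 1/16·4 + 1/8·3 + 1/8·3 = 2.125 bits.

2.125 bits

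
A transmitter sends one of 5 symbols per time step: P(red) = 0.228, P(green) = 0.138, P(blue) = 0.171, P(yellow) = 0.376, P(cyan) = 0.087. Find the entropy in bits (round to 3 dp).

2.153 bits

H = −Σ pᵢ log₂ pᵢ.
−0.228·log₂(0.228) = 0.4863
−0.138·log₂(0.138) = 0.3943
−0.171·log₂(0.171) = 0.4357
−0.376·log₂(0.376) = 0.5306
−0.087·log₂(0.087) = 0.3065
Sum ≈ 2.1534 → 2.153 bits.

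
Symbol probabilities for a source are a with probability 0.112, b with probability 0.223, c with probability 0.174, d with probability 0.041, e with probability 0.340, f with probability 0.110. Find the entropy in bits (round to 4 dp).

H = −Σ pᵢ log₂ pᵢ.
−0.112·log₂(0.112) = 0.3537
−0.223·log₂(0.223) = 0.4828
−0.174·log₂(0.174) = 0.4390
−0.041·log₂(0.041) = 0.1889
−0.340·log₂(0.340) = 0.5292
−0.110·log₂(0.110) = 0.3503
Sum ≈ 2.3439 → 2.3439 bits.

2.3439 bits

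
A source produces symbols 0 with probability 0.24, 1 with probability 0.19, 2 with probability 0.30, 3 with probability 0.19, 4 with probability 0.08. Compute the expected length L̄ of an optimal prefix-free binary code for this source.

2.27 bits/symbol

Repeatedly combine the two least-probable nodes; the expected code length is the sum of the merged weights.
merge 2/25 + 19/100 → 27/100
merge 19/100 + 6/25 → 43/100
merge 27/100 + 3/10 → 57/100
merge 43/100 + 57/100 → 1
L = 27/100 + 43/100 + 57/100 + 1 = 227/100 = 2.27 bits/symbol.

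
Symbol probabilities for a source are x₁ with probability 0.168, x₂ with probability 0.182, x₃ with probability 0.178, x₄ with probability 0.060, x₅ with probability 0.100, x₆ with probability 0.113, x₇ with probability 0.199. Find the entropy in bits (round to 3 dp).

H = −Σ pᵢ log₂ pᵢ.
−0.168·log₂(0.168) = 0.4323
−0.182·log₂(0.182) = 0.4474
−0.178·log₂(0.178) = 0.4432
−0.060·log₂(0.060) = 0.2435
−0.100·log₂(0.100) = 0.3322
−0.113·log₂(0.113) = 0.3555
−0.199·log₂(0.199) = 0.4635
Sum ≈ 2.7176 → 2.718 bits.

2.718 bits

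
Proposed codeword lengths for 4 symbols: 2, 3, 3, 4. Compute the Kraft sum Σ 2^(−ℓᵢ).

0.5625

With common denominator 2^4 = 16: Σ 2^(−ℓᵢ) = 4/16 + 2/16 + 2/16 + 1/16 = 9/16 = 0.5625.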